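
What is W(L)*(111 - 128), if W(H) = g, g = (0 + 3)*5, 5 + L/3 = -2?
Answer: -255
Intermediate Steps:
L = -21 (L = -15 + 3*(-2) = -15 - 6 = -21)
g = 15 (g = 3*5 = 15)
W(H) = 15
W(L)*(111 - 128) = 15*(111 - 128) = 15*(-17) = -255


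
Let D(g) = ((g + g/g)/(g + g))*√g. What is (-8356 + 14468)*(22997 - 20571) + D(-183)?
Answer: 14827712 + 91*I*√183/183 ≈ 1.4828e+7 + 6.7269*I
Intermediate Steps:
D(g) = (1 + g)/(2*√g) (D(g) = ((g + 1)/((2*g)))*√g = ((1 + g)*(1/(2*g)))*√g = ((1 + g)/(2*g))*√g = (1 + g)/(2*√g))
(-8356 + 14468)*(22997 - 20571) + D(-183) = (-8356 + 14468)*(22997 - 20571) + (1 - 183)/(2*√(-183)) = 6112*2426 + (½)*(-I*√183/183)*(-182) = 14827712 + 91*I*√183/183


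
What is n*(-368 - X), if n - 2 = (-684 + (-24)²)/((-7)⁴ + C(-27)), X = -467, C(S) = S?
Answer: 229680/1187 ≈ 193.50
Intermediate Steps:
n = 2320/1187 (n = 2 + (-684 + (-24)²)/((-7)⁴ - 27) = 2 + (-684 + 576)/(2401 - 27) = 2 - 108/2374 = 2 - 108*1/2374 = 2 - 54/1187 = 2320/1187 ≈ 1.9545)
n*(-368 - X) = 2320*(-368 - 1*(-467))/1187 = 2320*(-368 + 467)/1187 = (2320/1187)*99 = 229680/1187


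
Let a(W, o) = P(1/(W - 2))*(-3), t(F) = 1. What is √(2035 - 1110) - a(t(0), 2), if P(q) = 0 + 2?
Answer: 6 + 5*√37 ≈ 36.414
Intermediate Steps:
P(q) = 2
a(W, o) = -6 (a(W, o) = 2*(-3) = -6)
√(2035 - 1110) - a(t(0), 2) = √(2035 - 1110) - 1*(-6) = √925 + 6 = 5*√37 + 6 = 6 + 5*√37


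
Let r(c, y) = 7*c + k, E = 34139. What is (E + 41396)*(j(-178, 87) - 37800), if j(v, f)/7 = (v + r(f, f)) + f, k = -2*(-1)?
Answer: -2580275600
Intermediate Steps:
k = 2
r(c, y) = 2 + 7*c (r(c, y) = 7*c + 2 = 2 + 7*c)
j(v, f) = 14 + 7*v + 56*f (j(v, f) = 7*((v + (2 + 7*f)) + f) = 7*((2 + v + 7*f) + f) = 7*(2 + v + 8*f) = 14 + 7*v + 56*f)
(E + 41396)*(j(-178, 87) - 37800) = (34139 + 41396)*((14 + 7*(-178) + 56*87) - 37800) = 75535*((14 - 1246 + 4872) - 37800) = 75535*(3640 - 37800) = 75535*(-34160) = -2580275600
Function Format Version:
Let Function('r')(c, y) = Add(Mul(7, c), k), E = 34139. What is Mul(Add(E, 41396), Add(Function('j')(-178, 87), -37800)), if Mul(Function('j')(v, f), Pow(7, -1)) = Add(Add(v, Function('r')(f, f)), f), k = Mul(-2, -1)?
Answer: -2580275600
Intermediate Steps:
k = 2
Function('r')(c, y) = Add(2, Mul(7, c)) (Function('r')(c, y) = Add(Mul(7, c), 2) = Add(2, Mul(7, c)))
Function('j')(v, f) = Add(14, Mul(7, v), Mul(56, f)) (Function('j')(v, f) = Mul(7, Add(Add(v, Add(2, Mul(7, f))), f)) = Mul(7, Add(Add(2, v, Mul(7, f)), f)) = Mul(7, Add(2, v, Mul(8, f))) = Add(14, Mul(7, v), Mul(56, f)))
Mul(Add(E, 41396), Add(Function('j')(-178, 87), -37800)) = Mul(Add(34139, 41396), Add(Add(14, Mul(7, -178), Mul(56, 87)), -37800)) = Mul(75535, Add(Add(14, -1246, 4872), -37800)) = Mul(75535, Add(3640, -37800)) = Mul(75535, -34160) = -2580275600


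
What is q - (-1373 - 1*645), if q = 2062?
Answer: 4080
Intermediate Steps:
q - (-1373 - 1*645) = 2062 - (-1373 - 1*645) = 2062 - (-1373 - 645) = 2062 - 1*(-2018) = 2062 + 2018 = 4080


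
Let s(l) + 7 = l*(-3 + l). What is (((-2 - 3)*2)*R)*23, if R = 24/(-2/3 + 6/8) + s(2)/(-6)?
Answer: -66585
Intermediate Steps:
s(l) = -7 + l*(-3 + l)
R = 579/2 (R = 24/(-2/3 + 6/8) + (-7 + 2² - 3*2)/(-6) = 24/(-2*⅓ + 6*(⅛)) + (-7 + 4 - 6)*(-⅙) = 24/(-⅔ + ¾) - 9*(-⅙) = 24/(1/12) + 3/2 = 24*12 + 3/2 = 288 + 3/2 = 579/2 ≈ 289.50)
(((-2 - 3)*2)*R)*23 = (((-2 - 3)*2)*(579/2))*23 = (-5*2*(579/2))*23 = -10*579/2*23 = -2895*23 = -66585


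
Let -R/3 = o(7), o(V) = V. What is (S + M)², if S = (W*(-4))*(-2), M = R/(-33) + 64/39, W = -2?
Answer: 34656769/184041 ≈ 188.31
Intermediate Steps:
R = -21 (R = -3*7 = -21)
M = 977/429 (M = -21/(-33) + 64/39 = -21*(-1/33) + 64*(1/39) = 7/11 + 64/39 = 977/429 ≈ 2.2774)
S = -16 (S = -2*(-4)*(-2) = 8*(-2) = -16)
(S + M)² = (-16 + 977/429)² = (-5887/429)² = 34656769/184041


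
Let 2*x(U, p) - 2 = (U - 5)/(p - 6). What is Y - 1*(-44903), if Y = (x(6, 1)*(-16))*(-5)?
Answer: 44975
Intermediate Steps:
x(U, p) = 1 + (-5 + U)/(2*(-6 + p)) (x(U, p) = 1 + ((U - 5)/(p - 6))/2 = 1 + ((-5 + U)/(-6 + p))/2 = 1 + (-5 + U)/(2*(-6 + p)))
Y = 72 (Y = (((-17 + 6 + 2*1)/(2*(-6 + 1)))*(-16))*(-5) = (((½)*(-17 + 6 + 2)/(-5))*(-16))*(-5) = (((½)*(-⅕)*(-9))*(-16))*(-5) = ((9/10)*(-16))*(-5) = -72/5*(-5) = 72)
Y - 1*(-44903) = 72 - 1*(-44903) = 72 + 44903 = 44975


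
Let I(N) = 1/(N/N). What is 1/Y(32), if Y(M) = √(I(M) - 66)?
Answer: -I*√65/65 ≈ -0.12403*I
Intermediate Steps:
I(N) = 1 (I(N) = 1/1 = 1)
Y(M) = I*√65 (Y(M) = √(1 - 66) = √(-65) = I*√65)
1/Y(32) = 1/(I*√65) = -I*√65/65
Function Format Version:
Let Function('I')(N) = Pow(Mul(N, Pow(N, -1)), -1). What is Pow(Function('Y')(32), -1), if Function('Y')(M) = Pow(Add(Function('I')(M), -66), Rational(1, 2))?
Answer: Mul(Rational(-1, 65), I, Pow(65, Rational(1, 2))) ≈ Mul(-0.12403, I)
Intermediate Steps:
Function('I')(N) = 1 (Function('I')(N) = Pow(1, -1) = 1)
Function('Y')(M) = Mul(I, Pow(65, Rational(1, 2))) (Function('Y')(M) = Pow(Add(1, -66), Rational(1, 2)) = Pow(-65, Rational(1, 2)) = Mul(I, Pow(65, Rational(1, 2))))
Pow(Function('Y')(32), -1) = Pow(Mul(I, Pow(65, Rational(1, 2))), -1) = Mul(Rational(-1, 65), I, Pow(65, Rational(1, 2)))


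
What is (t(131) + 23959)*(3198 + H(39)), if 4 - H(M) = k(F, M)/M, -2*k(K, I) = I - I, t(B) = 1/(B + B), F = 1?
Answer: 10049891659/131 ≈ 7.6717e+7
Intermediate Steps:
t(B) = 1/(2*B)
k(K, I) = 0 (k(K, I) = -(I - I)/2 = -1/2*0 = 0)
H(M) = 4 (H(M) = 4 - 0/M = 4 - 1*0 = 4 + 0 = 4)
(t(131) + 23959)*(3198 + H(39)) = ((1/2)/131 + 23959)*(3198 + 4) = ((1/2)*(1/131) + 23959)*3202 = (1/262 + 23959)*3202 = (6277259/262)*3202 = 10049891659/131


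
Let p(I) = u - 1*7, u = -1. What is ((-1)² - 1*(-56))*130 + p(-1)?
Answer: 7402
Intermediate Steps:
p(I) = -8 (p(I) = -1 - 1*7 = -1 - 7 = -8)
((-1)² - 1*(-56))*130 + p(-1) = ((-1)² - 1*(-56))*130 - 8 = (1 + 56)*130 - 8 = 57*130 - 8 = 7410 - 8 = 7402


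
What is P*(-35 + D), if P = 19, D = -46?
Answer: -1539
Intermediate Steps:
P*(-35 + D) = 19*(-35 - 46) = 19*(-81) = -1539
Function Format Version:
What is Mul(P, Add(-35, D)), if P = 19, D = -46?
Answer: -1539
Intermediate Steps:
Mul(P, Add(-35, D)) = Mul(19, Add(-35, -46)) = Mul(19, -81) = -1539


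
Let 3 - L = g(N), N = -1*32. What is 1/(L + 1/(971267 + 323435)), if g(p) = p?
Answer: 1294702/45314571 ≈ 0.028571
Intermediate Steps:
N = -32
L = 35 (L = 3 - 1*(-32) = 3 + 32 = 35)
1/(L + 1/(971267 + 323435)) = 1/(35 + 1/(971267 + 323435)) = 1/(35 + 1/1294702) = 1/(45314571/1294702) = 1294702/45314571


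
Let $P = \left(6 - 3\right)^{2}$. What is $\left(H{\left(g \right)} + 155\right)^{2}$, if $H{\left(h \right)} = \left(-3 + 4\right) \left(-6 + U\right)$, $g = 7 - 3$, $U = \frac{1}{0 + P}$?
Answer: $\frac{1800964}{81} \approx 22234.0$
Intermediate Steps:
$P = 9$ ($P = 3^{2} = 9$)
$U = \frac{1}{9}$ ($U = \frac{1}{0 + 9} = \frac{1}{9} \approx 0.11111$)
$g = 4$ ($g = 7 - 3 = 4$)
$H{\left(h \right)} = - \frac{53}{9}$ ($H{\left(h \right)} = \left(-3 + 4\right) \left(-6 + \frac{1}{9}\right) = 1 \left(- \frac{53}{9}\right) = - \frac{53}{9}$)
$\left(H{\left(g \right)} + 155\right)^{2} = \left(- \frac{53}{9} + 155\right)^{2} = \left(\frac{1342}{9}\right)^{2} = \frac{1800964}{81}$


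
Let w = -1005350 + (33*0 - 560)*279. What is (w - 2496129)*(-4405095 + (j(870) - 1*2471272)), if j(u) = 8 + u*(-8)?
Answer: 25177246689361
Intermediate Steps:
j(u) = 8 - 8*u
w = -1161590 (w = -1005350 + (0 - 560)*279 = -1005350 - 560*279 = -1005350 - 156240 = -1161590)
(w - 2496129)*(-4405095 + (j(870) - 1*2471272)) = (-1161590 - 2496129)*(-4405095 + ((8 - 8*870) - 1*2471272)) = -3657719*(-4405095 + ((8 - 6960) - 2471272)) = -3657719*(-4405095 + (-6952 - 2471272)) = -3657719*(-4405095 - 2478224) = -3657719*(-6883319) = 25177246689361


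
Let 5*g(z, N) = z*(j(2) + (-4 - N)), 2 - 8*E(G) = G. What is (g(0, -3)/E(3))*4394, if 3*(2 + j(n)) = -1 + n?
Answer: 0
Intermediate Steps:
E(G) = ¼ - G/8
j(n) = -7/3 + n/3 (j(n) = -2 + (-1 + n)/3 = -2 + (-⅓ + n/3) = -7/3 + n/3)
g(z, N) = z*(-17/3 - N)/5 (g(z, N) = (z*((-7/3 + (⅓)*2) + (-4 - N)))/5 = (z*((-7/3 + ⅔) + (-4 - N)))/5 = (z*(-5/3 + (-4 - N)))/5 = (z*(-17/3 - N))/5 = z*(-17/3 - N)/5)
(g(0, -3)/E(3))*4394 = ((-1/15*0*(17 + 3*(-3)))/(¼ - ⅛*3))*4394 = ((-1/15*0*(17 - 9))/(¼ - 3/8))*4394 = ((-1/15*0*8)/(-⅛))*4394 = (0*(-8))*4394 = 0*4394 = 0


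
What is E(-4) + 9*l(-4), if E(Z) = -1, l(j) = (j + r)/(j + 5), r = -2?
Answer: -55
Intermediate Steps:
l(j) = (-2 + j)/(5 + j) (l(j) = (j - 2)/(j + 5) = (-2 + j)/(5 + j))
E(-4) + 9*l(-4) = -1 + 9*((-2 - 4)/(5 - 4)) = -1 + 9*(-6/1) = -1 + 9*(1*(-6)) = -1 + 9*(-6) = -1 - 54 = -55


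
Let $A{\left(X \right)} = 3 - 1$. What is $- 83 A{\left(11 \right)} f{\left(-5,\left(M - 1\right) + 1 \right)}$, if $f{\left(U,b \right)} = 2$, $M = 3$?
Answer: $-332$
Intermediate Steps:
$A{\left(X \right)} = 2$ ($A{\left(X \right)} = 3 - 1 = 2$)
$- 83 A{\left(11 \right)} f{\left(-5,\left(M - 1\right) + 1 \right)} = \left(-83\right) 2 \cdot 2 = \left(-166\right) 2 = -332$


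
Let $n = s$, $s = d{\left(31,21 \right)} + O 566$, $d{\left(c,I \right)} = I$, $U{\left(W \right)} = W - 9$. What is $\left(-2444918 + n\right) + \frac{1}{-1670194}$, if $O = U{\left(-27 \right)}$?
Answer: $- \frac{4117484172963}{1670194} \approx -2.4653 \cdot 10^{6}$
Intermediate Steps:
$U{\left(W \right)} = -9 + W$ ($U{\left(W \right)} = W - 9 = -9 + W$)
$O = -36$ ($O = -9 - 27 = -36$)
$s = -20355$ ($s = 21 - 20376 = -20355$)
$n = -20355$
$\left(-2444918 + n\right) + \frac{1}{-1670194} = \left(-2444918 - 20355\right) + \frac{1}{-1670194} = -2465273 - \frac{1}{1670194} = - \frac{4117484172963}{1670194}$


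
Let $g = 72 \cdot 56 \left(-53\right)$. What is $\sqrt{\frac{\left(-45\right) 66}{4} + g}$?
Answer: $\frac{3 i \sqrt{95306}}{2} \approx 463.08 i$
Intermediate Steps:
$g = -213696$ ($g = 4032 \left(-53\right) = -213696$)
$\sqrt{\frac{\left(-45\right) 66}{4} + g} = \sqrt{\frac{\left(-45\right) 66}{4} - 213696} = \sqrt{\left(-2970\right) \frac{1}{4} - 213696} = \sqrt{- \frac{1485}{2} - 213696} = \sqrt{- \frac{428877}{2}} = \frac{3 i \sqrt{95306}}{2}$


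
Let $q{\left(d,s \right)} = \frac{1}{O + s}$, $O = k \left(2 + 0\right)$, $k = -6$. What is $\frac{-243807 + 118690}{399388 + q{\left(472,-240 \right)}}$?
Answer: $- \frac{31529484}{100645775} \approx -0.31327$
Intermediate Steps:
$O = -12$ ($O = - 6 \left(2 + 0\right) = \left(-6\right) 2 = -12$)
$q{\left(d,s \right)} = \frac{1}{-12 + s}$
$\frac{-243807 + 118690}{399388 + q{\left(472,-240 \right)}} = \frac{-243807 + 118690}{399388 + \frac{1}{-12 - 240}} = - \frac{125117}{399388 + \frac{1}{-252}} = - \frac{125117}{399388 - \frac{1}{252}} = - \frac{125117}{\frac{100645775}{252}} = \left(-125117\right) \frac{252}{100645775} = - \frac{31529484}{100645775}$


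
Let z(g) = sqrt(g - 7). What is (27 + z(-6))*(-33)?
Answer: -891 - 33*I*sqrt(13) ≈ -891.0 - 118.98*I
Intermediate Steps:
z(g) = sqrt(-7 + g)
(27 + z(-6))*(-33) = (27 + sqrt(-7 - 6))*(-33) = (27 + sqrt(-13))*(-33) = (27 + I*sqrt(13))*(-33) = -891 - 33*I*sqrt(13)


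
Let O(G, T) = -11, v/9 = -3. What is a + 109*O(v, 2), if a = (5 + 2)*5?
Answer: -1164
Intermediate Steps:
v = -27 (v = 9*(-3) = -27)
a = 35 (a = 7*5 = 35)
a + 109*O(v, 2) = 35 + 109*(-11) = 35 - 1199 = -1164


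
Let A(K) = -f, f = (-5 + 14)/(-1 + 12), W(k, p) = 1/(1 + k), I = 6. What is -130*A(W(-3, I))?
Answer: 1170/11 ≈ 106.36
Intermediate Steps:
f = 9/11 ≈ 0.81818
A(K) = -9/11 (A(K) = -1*9/11 = -9/11)
-130*A(W(-3, I)) = -130*(-9/11) = 1170/11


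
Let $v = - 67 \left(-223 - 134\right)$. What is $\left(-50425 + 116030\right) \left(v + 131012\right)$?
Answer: $10164248255$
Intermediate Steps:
$v = 23919$ ($v = \left(-67\right) \left(-357\right) = 23919$)
$\left(-50425 + 116030\right) \left(v + 131012\right) = \left(-50425 + 116030\right) \left(23919 + 131012\right) = 65605 \cdot 154931 = 10164248255$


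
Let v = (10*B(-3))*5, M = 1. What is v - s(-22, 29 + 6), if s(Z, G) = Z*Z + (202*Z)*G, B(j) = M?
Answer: 155106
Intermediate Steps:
B(j) = 1
s(Z, G) = Z² + 202*G*Z
v = 50 (v = (10*1)*5 = 10*5 = 50)
v - s(-22, 29 + 6) = 50 - (-22)*(-22 + 202*(29 + 6)) = 50 - (-22)*(-22 + 202*35) = 50 - (-22)*(-22 + 7070) = 50 - (-22)*7048 = 50 - 1*(-155056) = 50 + 155056 = 155106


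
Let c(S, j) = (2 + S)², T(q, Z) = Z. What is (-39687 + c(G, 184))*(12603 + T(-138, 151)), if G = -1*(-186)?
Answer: -55390622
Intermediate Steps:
G = 186
(-39687 + c(G, 184))*(12603 + T(-138, 151)) = (-39687 + (2 + 186)²)*(12603 + 151) = (-39687 + 188²)*12754 = (-39687 + 35344)*12754 = -4343*12754 = -55390622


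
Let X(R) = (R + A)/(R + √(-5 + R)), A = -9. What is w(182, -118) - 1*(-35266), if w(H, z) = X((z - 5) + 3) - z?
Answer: 102793616/2905 + 129*I*√5/2905 ≈ 35385.0 + 0.099295*I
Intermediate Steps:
X(R) = (-9 + R)/(R + √(-5 + R)) (X(R) = (R - 9)/(R + √(-5 + R)) = (-9 + R)/(R + √(-5 + R)))
w(H, z) = -z + (-11 + z)/(-2 + z + √(-7 + z)) (w(H, z) = (-9 + ((z - 5) + 3))/(((z - 5) + 3) + √(-5 + ((z - 5) + 3))) - z = (-9 + ((-5 + z) + 3))/(((-5 + z) + 3) + √(-5 + ((-5 + z) + 3))) - z = (-9 + (-2 + z))/((-2 + z) + √(-5 + (-2 + z))) - z = (-11 + z)/((-2 + z) + √(-7 + z)) - z = (-11 + z)/(-2 + z + √(-7 + z)) - z = -z + (-11 + z)/(-2 + z + √(-7 + z)))
w(182, -118) - 1*(-35266) = (-11 - 118 - 1*(-118)*(-2 - 118 + √(-7 - 118)))/(-2 - 118 + √(-7 - 118)) - 1*(-35266) = (-11 - 118 - 1*(-118)*(-2 - 118 + √(-125)))/(-2 - 118 + √(-125)) + 35266 = (-11 - 118 - 1*(-118)*(-2 - 118 + 5*I*√5))/(-2 - 118 + 5*I*√5) + 35266 = (-11 - 118 - 1*(-118)*(-120 + 5*I*√5))/(-120 + 5*I*√5) + 35266 = (-11 - 118 + (-14160 + 590*I*√5))/(-120 + 5*I*√5) + 35266 = (-14289 + 590*I*√5)/(-120 + 5*I*√5) + 35266 = 35266 + (-14289 + 590*I*√5)/(-120 + 5*I*√5)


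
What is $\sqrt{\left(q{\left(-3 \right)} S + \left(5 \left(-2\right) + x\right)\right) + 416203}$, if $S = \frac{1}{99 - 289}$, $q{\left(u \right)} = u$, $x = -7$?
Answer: $\frac{89 \sqrt{1896770}}{190} \approx 645.13$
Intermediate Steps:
$S = - \frac{1}{190}$ ($S = \frac{1}{-190} = - \frac{1}{190} \approx -0.0052632$)
$\sqrt{\left(q{\left(-3 \right)} S + \left(5 \left(-2\right) + x\right)\right) + 416203} = \sqrt{\left(\left(-3\right) \left(- \frac{1}{190}\right) + \left(5 \left(-2\right) - 7\right)\right) + 416203} = \sqrt{\left(\frac{3}{190} - 17\right) + 416203} = \sqrt{- \frac{3227}{190} + 416203} = \sqrt{\frac{79075343}{190}} = \frac{89 \sqrt{1896770}}{190}$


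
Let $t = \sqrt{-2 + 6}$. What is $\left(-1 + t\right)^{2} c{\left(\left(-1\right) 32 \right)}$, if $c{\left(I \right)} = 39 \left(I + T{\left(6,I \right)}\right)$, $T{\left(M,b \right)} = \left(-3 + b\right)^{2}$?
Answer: $46527$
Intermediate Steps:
$t = 2$ ($t = \sqrt{4} = 2$)
$c{\left(I \right)} = 39 I + 39 \left(-3 + I\right)^{2}$ ($c{\left(I \right)} = 39 \left(I + \left(-3 + I\right)^{2}\right) = 39 I + 39 \left(-3 + I\right)^{2}$)
$\left(-1 + t\right)^{2} c{\left(\left(-1\right) 32 \right)} = \left(-1 + 2\right)^{2} \left(39 \left(\left(-1\right) 32\right) + 39 \left(-3 - 32\right)^{2}\right) = 1^{2} \left(39 \left(-32\right) + 39 \left(-3 - 32\right)^{2}\right) = 1 \left(-1248 + 39 \left(-35\right)^{2}\right) = 1 \left(-1248 + 39 \cdot 1225\right) = 1 \left(-1248 + 47775\right) = 1 \cdot 46527 = 46527$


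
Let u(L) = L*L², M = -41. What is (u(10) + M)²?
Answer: 919681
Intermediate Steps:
u(L) = L³
(u(10) + M)² = (10³ - 41)² = (1000 - 41)² = 959² = 919681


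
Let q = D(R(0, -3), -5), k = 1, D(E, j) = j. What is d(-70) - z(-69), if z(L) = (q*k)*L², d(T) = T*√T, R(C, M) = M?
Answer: 23805 - 70*I*√70 ≈ 23805.0 - 585.66*I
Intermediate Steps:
d(T) = T^(3/2)
q = -5
z(L) = -5*L² (z(L) = (-5*1)*L² = -5*L²)
d(-70) - z(-69) = (-70)^(3/2) - (-5)*(-69)² = -70*I*√70 - (-5)*4761 = -70*I*√70 - 1*(-23805) = -70*I*√70 + 23805 = 23805 - 70*I*√70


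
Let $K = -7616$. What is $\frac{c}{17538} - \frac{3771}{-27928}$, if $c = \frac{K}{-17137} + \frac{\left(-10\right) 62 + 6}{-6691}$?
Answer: $\frac{3792545076853769}{28081204515737544} \approx 0.13506$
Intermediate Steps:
$c = \frac{61480774}{114663667}$ ($c = - \frac{7616}{-17137} + \frac{\left(-10\right) 62 + 6}{-6691} = \left(-7616\right) \left(- \frac{1}{17137}\right) + \left(-620 + 6\right) \left(- \frac{1}{6691}\right) = \frac{7616}{17137} - - \frac{614}{6691} = \frac{7616}{17137} + \frac{614}{6691} = \frac{61480774}{114663667} \approx 0.53618$)
$\frac{c}{17538} - \frac{3771}{-27928} = \frac{61480774}{114663667 \cdot 17538} - \frac{3771}{-27928} = \frac{61480774}{114663667} \cdot \frac{1}{17538} - - \frac{3771}{27928} = \frac{30740387}{1005485695923} + \frac{3771}{27928} = \frac{3792545076853769}{28081204515737544}$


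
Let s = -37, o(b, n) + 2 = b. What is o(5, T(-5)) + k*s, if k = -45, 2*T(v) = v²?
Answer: 1668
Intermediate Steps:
T(v) = v²/2
o(b, n) = -2 + b
o(5, T(-5)) + k*s = (-2 + 5) - 45*(-37) = 3 + 1665 = 1668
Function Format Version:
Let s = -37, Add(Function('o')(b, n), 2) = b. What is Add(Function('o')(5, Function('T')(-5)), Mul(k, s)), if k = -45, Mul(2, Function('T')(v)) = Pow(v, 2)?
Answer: 1668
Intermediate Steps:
Function('T')(v) = Mul(Rational(1, 2), Pow(v, 2))
Function('o')(b, n) = Add(-2, b)
Add(Function('o')(5, Function('T')(-5)), Mul(k, s)) = Add(Add(-2, 5), Mul(-45, -37)) = Add(3, 1665) = 1668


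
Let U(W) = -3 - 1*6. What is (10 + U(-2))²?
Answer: 1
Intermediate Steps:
U(W) = -9 (U(W) = -3 - 6 = -9)
(10 + U(-2))² = (10 - 9)² = 1² = 1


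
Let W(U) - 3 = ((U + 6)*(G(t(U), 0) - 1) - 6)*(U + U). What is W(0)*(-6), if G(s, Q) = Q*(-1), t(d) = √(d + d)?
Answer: -18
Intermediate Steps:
t(d) = √2*√d (t(d) = √(2*d) = √2*√d)
G(s, Q) = -Q
W(U) = 3 + 2*U*(-12 - U) (W(U) = 3 + ((U + 6)*(-1*0 - 1) - 6)*(U + U) = 3 + ((6 + U)*(0 - 1) - 6)*(2*U) = 3 + ((6 + U)*(-1) - 6)*(2*U) = 3 + ((-6 - U) - 6)*(2*U) = 3 + (-12 - U)*(2*U) = 3 + 2*U*(-12 - U))
W(0)*(-6) = (3 - 24*0 - 2*0²)*(-6) = (3 + 0 - 2*0)*(-6) = (3 + 0 + 0)*(-6) = 3*(-6) = -18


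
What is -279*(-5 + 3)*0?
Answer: 0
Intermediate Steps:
-279*(-5 + 3)*0 = -(-558)*0 = -279*0 = 0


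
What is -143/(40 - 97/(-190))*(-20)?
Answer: 543400/7697 ≈ 70.599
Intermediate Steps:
-143/(40 - 97/(-190))*(-20) = -143/(40 - 97*(-1/190))*(-20) = -143/(40 + 97/190)*(-20) = -143/7697/190*(-20) = -143*190/7697*(-20) = -27170/7697*(-20) = 543400/7697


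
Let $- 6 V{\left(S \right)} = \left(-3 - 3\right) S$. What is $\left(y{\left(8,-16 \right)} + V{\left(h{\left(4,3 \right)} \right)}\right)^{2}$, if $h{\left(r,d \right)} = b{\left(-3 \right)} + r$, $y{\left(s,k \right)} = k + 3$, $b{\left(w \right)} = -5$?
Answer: $196$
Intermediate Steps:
$y{\left(s,k \right)} = 3 + k$
$h{\left(r,d \right)} = -5 + r$
$V{\left(S \right)} = S$ ($V{\left(S \right)} = - \frac{\left(-3 - 3\right) S}{6} = - \frac{\left(-6\right) S}{6} = S$)
$\left(y{\left(8,-16 \right)} + V{\left(h{\left(4,3 \right)} \right)}\right)^{2} = \left(\left(3 - 16\right) + \left(-5 + 4\right)\right)^{2} = \left(-13 - 1\right)^{2} = \left(-14\right)^{2} = 196$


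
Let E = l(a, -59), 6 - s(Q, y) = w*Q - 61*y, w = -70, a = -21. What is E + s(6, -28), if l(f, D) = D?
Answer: -1341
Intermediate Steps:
s(Q, y) = 6 + 61*y + 70*Q (s(Q, y) = 6 - (-70*Q - 61*y) = 6 + (61*y + 70*Q) = 6 + 61*y + 70*Q)
E = -59
E + s(6, -28) = -59 + (6 + 61*(-28) + 70*6) = -59 + (6 - 1708 + 420) = -59 - 1282 = -1341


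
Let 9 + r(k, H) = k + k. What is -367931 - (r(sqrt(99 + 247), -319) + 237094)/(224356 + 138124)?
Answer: -26673573193/72496 - sqrt(346)/181240 ≈ -3.6793e+5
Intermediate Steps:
r(k, H) = -9 + 2*k (r(k, H) = -9 + (k + k) = -9 + 2*k)
-367931 - (r(sqrt(99 + 247), -319) + 237094)/(224356 + 138124) = -367931 - ((-9 + 2*sqrt(99 + 247)) + 237094)/(224356 + 138124) = -367931 - ((-9 + 2*sqrt(346)) + 237094)/362480 = -367931 - (237085 + 2*sqrt(346))/362480 = -367931 - (47417/72496 + sqrt(346)/181240) = -367931 + (-47417/72496 - sqrt(346)/181240) = -26673573193/72496 - sqrt(346)/181240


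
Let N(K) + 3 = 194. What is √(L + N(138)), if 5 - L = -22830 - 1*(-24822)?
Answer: 2*I*√449 ≈ 42.379*I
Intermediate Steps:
N(K) = 191 (N(K) = -3 + 194 = 191)
L = -1987 (L = 5 - (-22830 - 1*(-24822)) = 5 - (-22830 + 24822) = 5 - 1*1992 = 5 - 1992 = -1987)
√(L + N(138)) = √(-1987 + 191) = √(-1796) = 2*I*√449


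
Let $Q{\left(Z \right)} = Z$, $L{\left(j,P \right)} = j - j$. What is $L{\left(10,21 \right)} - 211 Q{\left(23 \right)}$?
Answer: $-4853$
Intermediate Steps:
$L{\left(j,P \right)} = 0$
$L{\left(10,21 \right)} - 211 Q{\left(23 \right)} = 0 - 4853 = -4853$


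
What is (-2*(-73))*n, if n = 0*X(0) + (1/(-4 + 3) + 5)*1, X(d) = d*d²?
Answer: 584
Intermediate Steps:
X(d) = d³
n = 4 (n = 0*0³ + (1/(-4 + 3) + 5)*1 = 0*0 + (1/(-1) + 5)*1 = 0 + (-1 + 5)*1 = 0 + 4*1 = 0 + 4 = 4)
(-2*(-73))*n = -2*(-73)*4 = 146*4 = 584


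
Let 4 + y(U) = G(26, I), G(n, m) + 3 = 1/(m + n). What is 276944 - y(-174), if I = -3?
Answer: 6369872/23 ≈ 2.7695e+5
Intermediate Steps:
G(n, m) = -3 + 1/(m + n)
y(U) = -160/23 (y(U) = -4 + (1 - 3*(-3) - 3*26)/(-3 + 26) = -4 + (1 + 9 - 78)/23 = -4 + (1/23)*(-68) = -4 - 68/23 = -160/23)
276944 - y(-174) = 276944 - 1*(-160/23) = 276944 + 160/23 = 6369872/23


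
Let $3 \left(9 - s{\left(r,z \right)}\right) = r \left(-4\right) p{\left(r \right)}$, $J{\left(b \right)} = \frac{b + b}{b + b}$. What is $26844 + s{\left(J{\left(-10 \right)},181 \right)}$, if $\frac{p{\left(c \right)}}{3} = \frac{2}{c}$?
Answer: $26861$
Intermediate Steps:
$p{\left(c \right)} = \frac{6}{c}$ ($p{\left(c \right)} = 3 \frac{2}{c} = \frac{6}{c}$)
$J{\left(b \right)} = 1$ ($J{\left(b \right)} = \frac{2 b}{2 b} = 2 b \frac{1}{2 b} = 1$)
$s{\left(r,z \right)} = 17$ ($s{\left(r,z \right)} = 9 - \frac{r \left(-4\right) \frac{6}{r}}{3} = 9 - \frac{- 4 r \frac{6}{r}}{3} = 9 - -8 = 9 + 8 = 17$)
$26844 + s{\left(J{\left(-10 \right)},181 \right)} = 26844 + 17 = 26861$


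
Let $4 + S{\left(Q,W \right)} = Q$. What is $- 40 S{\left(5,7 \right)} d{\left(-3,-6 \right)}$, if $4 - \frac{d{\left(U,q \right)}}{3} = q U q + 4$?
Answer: $-12960$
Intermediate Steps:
$S{\left(Q,W \right)} = -4 + Q$
$d{\left(U,q \right)} = - 3 U q^{2}$ ($d{\left(U,q \right)} = 12 - 3 \left(q U q + 4\right) = 12 - 3 \left(U q q + 4\right) = 12 - 3 \left(U q^{2} + 4\right) = 12 - 3 \left(4 + U q^{2}\right) = 12 - \left(12 + 3 U q^{2}\right) = - 3 U q^{2}$)
$- 40 S{\left(5,7 \right)} d{\left(-3,-6 \right)} = - 40 \left(-4 + 5\right) \left(\left(-3\right) \left(-3\right) \left(-6\right)^{2}\right) = \left(-40\right) 1 \left(\left(-3\right) \left(-3\right) 36\right) = \left(-40\right) 324 = -12960$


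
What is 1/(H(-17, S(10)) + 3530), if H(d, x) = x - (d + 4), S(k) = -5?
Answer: 1/3538 ≈ 0.00028265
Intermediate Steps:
H(d, x) = -4 + x - d (H(d, x) = x - (4 + d) = x + (-4 - d) = -4 + x - d)
1/(H(-17, S(10)) + 3530) = 1/((-4 - 5 - 1*(-17)) + 3530) = 1/((-4 - 5 + 17) + 3530) = 1/(8 + 3530) = 1/3538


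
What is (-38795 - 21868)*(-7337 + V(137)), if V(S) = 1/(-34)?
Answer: 15132931317/34 ≈ 4.4509e+8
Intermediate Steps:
V(S) = -1/34
(-38795 - 21868)*(-7337 + V(137)) = (-38795 - 21868)*(-7337 - 1/34) = -60663*(-249459/34) = 15132931317/34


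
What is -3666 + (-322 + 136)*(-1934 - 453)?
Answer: 440316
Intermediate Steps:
-3666 + (-322 + 136)*(-1934 - 453) = -3666 - 186*(-2387) = -3666 + 443982 = 440316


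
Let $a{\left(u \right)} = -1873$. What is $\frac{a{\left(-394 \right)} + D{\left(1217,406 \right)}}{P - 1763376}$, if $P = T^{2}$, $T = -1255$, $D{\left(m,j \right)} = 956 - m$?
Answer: $\frac{2134}{188351} \approx 0.01133$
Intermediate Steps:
$P = 1575025$ ($P = \left(-1255\right)^{2} = 1575025$)
$\frac{a{\left(-394 \right)} + D{\left(1217,406 \right)}}{P - 1763376} = \frac{-1873 + \left(956 - 1217\right)}{1575025 - 1763376} = \frac{-1873 + \left(956 - 1217\right)}{-188351} = \left(-1873 - 261\right) \left(- \frac{1}{188351}\right) = \left(-2134\right) \left(- \frac{1}{188351}\right) = \frac{2134}{188351}$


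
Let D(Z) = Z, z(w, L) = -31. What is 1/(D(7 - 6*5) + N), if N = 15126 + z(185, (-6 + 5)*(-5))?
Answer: 1/15072 ≈ 6.6348e-5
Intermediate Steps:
N = 15095 (N = 15126 - 31 = 15095)
1/(D(7 - 6*5) + N) = 1/((7 - 6*5) + 15095) = 1/((7 - 30) + 15095) = 1/(-23 + 15095) = 1/15072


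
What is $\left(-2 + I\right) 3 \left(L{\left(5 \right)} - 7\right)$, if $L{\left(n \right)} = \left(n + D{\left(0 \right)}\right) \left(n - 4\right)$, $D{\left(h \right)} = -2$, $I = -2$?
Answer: $48$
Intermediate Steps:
$L{\left(n \right)} = \left(-4 + n\right) \left(-2 + n\right)$ ($L{\left(n \right)} = \left(n - 2\right) \left(n - 4\right) = \left(-2 + n\right) \left(-4 + n\right) = \left(-4 + n\right) \left(-2 + n\right)$)
$\left(-2 + I\right) 3 \left(L{\left(5 \right)} - 7\right) = \left(-2 - 2\right) 3 \left(\left(8 + 5^{2} - 30\right) - 7\right) = \left(-4\right) 3 \left(\left(8 + 25 - 30\right) - 7\right) = - 12 \left(3 - 7\right) = \left(-12\right) \left(-4\right) = 48$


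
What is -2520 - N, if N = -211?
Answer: -2309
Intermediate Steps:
-2520 - N = -2520 - 1*(-211) = -2520 + 211 = -2309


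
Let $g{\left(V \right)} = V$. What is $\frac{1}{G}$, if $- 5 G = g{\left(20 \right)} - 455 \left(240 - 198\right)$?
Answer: $\frac{1}{3818} \approx 0.00026192$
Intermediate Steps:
$G = 3818$ ($G = - \frac{20 - 455 \left(240 - 198\right)}{5} = - \frac{20 - 19110}{5} = \left(- \frac{1}{5}\right) \left(-19090\right) = 3818$)
$\frac{1}{G} = \frac{1}{3818}$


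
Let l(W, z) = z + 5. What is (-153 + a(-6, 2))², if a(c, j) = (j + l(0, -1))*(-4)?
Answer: 31329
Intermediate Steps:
l(W, z) = 5 + z
a(c, j) = -16 - 4*j (a(c, j) = (j + (5 - 1))*(-4) = (j + 4)*(-4) = (4 + j)*(-4) = -16 - 4*j)
(-153 + a(-6, 2))² = (-153 + (-16 - 4*2))² = (-153 + (-16 - 8))² = (-153 - 24)² = (-177)² = 31329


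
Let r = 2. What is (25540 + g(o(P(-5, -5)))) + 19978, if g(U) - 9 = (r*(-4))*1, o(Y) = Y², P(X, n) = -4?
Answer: 45519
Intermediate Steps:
g(U) = 1 (g(U) = 9 + (2*(-4))*1 = 9 - 8*1 = 9 - 8 = 1)
(25540 + g(o(P(-5, -5)))) + 19978 = (25540 + 1) + 19978 = 25541 + 19978 = 45519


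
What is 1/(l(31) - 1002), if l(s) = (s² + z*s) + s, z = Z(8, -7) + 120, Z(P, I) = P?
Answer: 1/3958 ≈ 0.00025265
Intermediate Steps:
z = 128 (z = 8 + 120 = 128)
l(s) = s² + 129*s (l(s) = (s² + 128*s) + s = s² + 129*s)
1/(l(31) - 1002) = 1/(31*(129 + 31) - 1002) = 1/(31*160 - 1002) = 1/(4960 - 1002) = 1/3958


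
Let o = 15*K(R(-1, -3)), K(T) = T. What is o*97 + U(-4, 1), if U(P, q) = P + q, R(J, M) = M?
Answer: -4368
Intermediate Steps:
o = -45 (o = 15*(-3) = -45)
o*97 + U(-4, 1) = -45*97 + (-4 + 1) = -4365 - 3 = -4368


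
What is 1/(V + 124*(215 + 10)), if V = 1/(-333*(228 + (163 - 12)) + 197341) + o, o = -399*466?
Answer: -71134/11241590555 ≈ -6.3278e-6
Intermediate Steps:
o = -185934
V = -13226229155/71134 (V = 1/(-333*(228 + (163 - 12)) + 197341) - 185934 = 1/(-333*(228 + 151) + 197341) - 185934 = 1/(-333*379 + 197341) - 185934 = 1/(-126207 + 197341) - 185934 = 1/71134 - 185934 = -13226229155/71134 ≈ -1.8593e+5)
1/(V + 124*(215 + 10)) = 1/(-13226229155/71134 + 124*(215 + 10)) = 1/(-13226229155/71134 + 124*225) = 1/(-13226229155/71134 + 27900) = 1/(-11241590555/71134) = -71134/11241590555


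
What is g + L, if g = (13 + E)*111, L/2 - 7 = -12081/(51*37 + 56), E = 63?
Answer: 16394188/1943 ≈ 8437.6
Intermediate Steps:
L = 3040/1943 (L = 14 + 2*(-12081/(51*37 + 56)) = 14 + 2*(-12081/(1887 + 56)) = 14 + 2*(-12081/1943) = 14 - 24162/1943 = 3040/1943 ≈ 1.5646)
g = 8436 (g = (13 + 63)*111 = 76*111 = 8436)
g + L = 8436 + 3040/1943 = 16394188/1943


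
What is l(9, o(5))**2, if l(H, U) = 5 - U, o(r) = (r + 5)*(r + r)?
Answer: 9025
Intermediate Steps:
o(r) = 2*r*(5 + r) (o(r) = (5 + r)*(2*r) = 2*r*(5 + r))
l(9, o(5))**2 = (5 - 2*5*(5 + 5))**2 = (5 - 2*5*10)**2 = (5 - 1*100)**2 = (5 - 100)**2 = (-95)**2 = 9025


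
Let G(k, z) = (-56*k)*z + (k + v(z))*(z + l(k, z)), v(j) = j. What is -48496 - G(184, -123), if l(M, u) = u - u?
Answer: -1308385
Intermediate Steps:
l(M, u) = 0
G(k, z) = z*(k + z) - 56*k*z (G(k, z) = (-56*k)*z + (k + z)*(z + 0) = -56*k*z + (k + z)*z = -56*k*z + z*(k + z) = z*(k + z) - 56*k*z)
-48496 - G(184, -123) = -48496 - (-123)*(-123 - 55*184) = -48496 - (-123)*(-123 - 10120) = -48496 - (-123)*(-10243) = -48496 - 1*1259889 = -48496 - 1259889 = -1308385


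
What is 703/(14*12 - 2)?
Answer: 703/166 ≈ 4.2349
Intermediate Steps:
703/(14*12 - 2) = 703/(168 - 2) = 703/166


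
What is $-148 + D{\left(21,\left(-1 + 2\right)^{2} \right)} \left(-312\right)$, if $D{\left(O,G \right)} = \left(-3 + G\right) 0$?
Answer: $-148$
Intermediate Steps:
$D{\left(O,G \right)} = 0$
$-148 + D{\left(21,\left(-1 + 2\right)^{2} \right)} \left(-312\right) = -148 + 0 \left(-312\right) = -148 + 0 = -148$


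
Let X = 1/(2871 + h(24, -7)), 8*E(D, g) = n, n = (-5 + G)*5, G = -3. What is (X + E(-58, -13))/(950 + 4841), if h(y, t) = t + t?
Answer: -14284/16544887 ≈ -0.00086335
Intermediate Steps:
h(y, t) = 2*t
n = -40 (n = (-5 - 3)*5 = -8*5 = -40)
E(D, g) = -5 (E(D, g) = (⅛)*(-40) = -5)
X = 1/2857 (X = 1/(2871 + 2*(-7)) = 1/(2871 - 14) = 1/2857 ≈ 0.00035002)
(X + E(-58, -13))/(950 + 4841) = (1/2857 - 5)/(950 + 4841) = -14284/2857/5791 = -14284/2857*1/5791 = -14284/16544887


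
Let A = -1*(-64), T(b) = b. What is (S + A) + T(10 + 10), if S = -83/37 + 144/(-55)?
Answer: 161047/2035 ≈ 79.139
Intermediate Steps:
S = -9893/2035 (S = -83*1/37 + 144*(-1/55) = -83/37 - 144/55 = -9893/2035 ≈ -4.8614)
A = 64
(S + A) + T(10 + 10) = (-9893/2035 + 64) + (10 + 10) = 120347/2035 + 20 = 161047/2035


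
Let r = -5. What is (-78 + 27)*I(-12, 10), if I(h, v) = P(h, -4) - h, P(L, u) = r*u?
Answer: -1632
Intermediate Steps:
P(L, u) = -5*u
I(h, v) = 20 - h (I(h, v) = -5*(-4) - h = 20 - h)
(-78 + 27)*I(-12, 10) = (-78 + 27)*(20 - 1*(-12)) = -51*(20 + 12) = -51*32 = -1632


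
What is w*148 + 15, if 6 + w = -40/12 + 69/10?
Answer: -5177/15 ≈ -345.13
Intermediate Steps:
w = -73/30 (w = -6 + (-40/12 + 69/10) = -6 + (-40*1/12 + 69*(⅒)) = -6 + (-10/3 + 69/10) = -6 + 107/30 = -73/30 ≈ -2.4333)
w*148 + 15 = -73/30*148 + 15 = -5402/15 + 15 = -5177/15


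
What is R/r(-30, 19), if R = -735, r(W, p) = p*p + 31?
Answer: -15/8 ≈ -1.8750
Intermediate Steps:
r(W, p) = 31 + p**2 (r(W, p) = p**2 + 31 = 31 + p**2)
R/r(-30, 19) = -735/(31 + 19**2) = -735/(31 + 361) = -735/392 = -735*1/392 = -15/8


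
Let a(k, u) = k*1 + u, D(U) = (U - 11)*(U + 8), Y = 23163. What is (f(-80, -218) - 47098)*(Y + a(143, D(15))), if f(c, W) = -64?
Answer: -1103496476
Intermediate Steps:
D(U) = (-11 + U)*(8 + U)
a(k, u) = k + u
(f(-80, -218) - 47098)*(Y + a(143, D(15))) = (-64 - 47098)*(23163 + (143 + (-88 + 15**2 - 3*15))) = -47162*(23163 + (143 + (-88 + 225 - 45))) = -47162*(23163 + (143 + 92)) = -47162*(23163 + 235) = -47162*23398 = -1103496476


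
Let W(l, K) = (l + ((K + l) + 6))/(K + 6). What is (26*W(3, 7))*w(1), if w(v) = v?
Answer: 38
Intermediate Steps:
W(l, K) = (6 + K + 2*l)/(6 + K) (W(l, K) = (l + (6 + K + l))/(6 + K) = (6 + K + 2*l)/(6 + K))
(26*W(3, 7))*w(1) = (26*((6 + 7 + 2*3)/(6 + 7)))*1 = (26*((6 + 7 + 6)/13))*1 = (26*((1/13)*19))*1 = (26*(19/13))*1 = 38*1 = 38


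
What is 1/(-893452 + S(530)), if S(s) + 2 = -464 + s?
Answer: -1/893388 ≈ -1.1193e-6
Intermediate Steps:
S(s) = -466 + s (S(s) = -2 + (-464 + s) = -466 + s)
1/(-893452 + S(530)) = 1/(-893452 + (-466 + 530)) = 1/(-893452 + 64) = 1/(-893388) = -1/893388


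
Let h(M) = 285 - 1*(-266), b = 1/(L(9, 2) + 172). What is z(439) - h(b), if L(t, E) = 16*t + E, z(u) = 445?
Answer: -106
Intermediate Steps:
L(t, E) = E + 16*t
b = 1/318 (b = 1/((2 + 16*9) + 172) = 1/((2 + 144) + 172) = 1/(146 + 172) = 1/318 ≈ 0.0031447)
h(M) = 551 (h(M) = 285 + 266 = 551)
z(439) - h(b) = 445 - 1*551 = 445 - 551 = -106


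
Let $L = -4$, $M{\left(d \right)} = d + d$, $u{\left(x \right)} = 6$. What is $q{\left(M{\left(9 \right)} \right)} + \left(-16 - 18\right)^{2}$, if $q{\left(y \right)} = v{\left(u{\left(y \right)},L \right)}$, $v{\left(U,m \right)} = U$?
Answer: $1162$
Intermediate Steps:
$M{\left(d \right)} = 2 d$
$q{\left(y \right)} = 6$
$q{\left(M{\left(9 \right)} \right)} + \left(-16 - 18\right)^{2} = 6 + \left(-16 - 18\right)^{2} = 6 + \left(-34\right)^{2} = 6 + 1156 = 1162$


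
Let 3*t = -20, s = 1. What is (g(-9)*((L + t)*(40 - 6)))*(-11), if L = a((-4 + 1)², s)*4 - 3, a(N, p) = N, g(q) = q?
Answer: 88638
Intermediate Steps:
L = 33 (L = (-4 + 1)²*4 - 3 = (-3)²*4 - 3 = 9*4 - 3 = 36 - 3 = 33)
t = -20/3 (t = (⅓)*(-20) = -20/3 ≈ -6.6667)
(g(-9)*((L + t)*(40 - 6)))*(-11) = -9*(33 - 20/3)*(40 - 6)*(-11) = -237*34*(-11) = -9*2686/3*(-11) = -8058*(-11) = 88638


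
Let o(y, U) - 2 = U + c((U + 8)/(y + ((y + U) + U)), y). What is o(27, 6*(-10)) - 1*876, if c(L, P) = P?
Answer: -907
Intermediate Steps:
o(y, U) = 2 + U + y (o(y, U) = 2 + (U + y) = 2 + U + y)
o(27, 6*(-10)) - 1*876 = (2 + 6*(-10) + 27) - 1*876 = (2 - 60 + 27) - 876 = -31 - 876 = -907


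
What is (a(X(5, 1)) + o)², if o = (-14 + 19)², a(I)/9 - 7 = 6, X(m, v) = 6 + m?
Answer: 20164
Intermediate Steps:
a(I) = 117 (a(I) = 63 + 9*6 = 63 + 54 = 117)
o = 25 (o = 5² = 25)
(a(X(5, 1)) + o)² = (117 + 25)² = 142² = 20164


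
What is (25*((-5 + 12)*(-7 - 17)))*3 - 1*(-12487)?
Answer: -113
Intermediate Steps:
(25*((-5 + 12)*(-7 - 17)))*3 - 1*(-12487) = (25*(7*(-24)))*3 + 12487 = (25*(-168))*3 + 12487 = -4200*3 + 12487 = -12600 + 12487 = -113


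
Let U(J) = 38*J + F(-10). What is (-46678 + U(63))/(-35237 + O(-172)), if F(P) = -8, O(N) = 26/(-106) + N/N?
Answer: 782492/622507 ≈ 1.2570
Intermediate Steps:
O(N) = 40/53 (O(N) = 26*(-1/106) + 1 = -13/53 + 1 = 40/53)
U(J) = -8 + 38*J (U(J) = 38*J - 8 = -8 + 38*J)
(-46678 + U(63))/(-35237 + O(-172)) = (-46678 + (-8 + 38*63))/(-35237 + 40/53) = (-46678 + (-8 + 2394))/(-1867521/53) = (-46678 + 2386)*(-53/1867521) = -44292*(-53/1867521) = 782492/622507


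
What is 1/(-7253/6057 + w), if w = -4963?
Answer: -6057/30068144 ≈ -0.00020144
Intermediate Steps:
1/(-7253/6057 + w) = 1/(-7253/6057 - 4963) = 1/(-30068144/6057) = -6057/30068144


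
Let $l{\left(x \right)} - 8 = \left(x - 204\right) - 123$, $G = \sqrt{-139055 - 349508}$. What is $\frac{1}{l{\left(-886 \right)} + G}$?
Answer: $- \frac{1205}{1940588} - \frac{i \sqrt{488563}}{1940588} \approx -0.00062095 - 0.00036019 i$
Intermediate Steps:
$G = i \sqrt{488563}$ ($G = \sqrt{-488563} = i \sqrt{488563} \approx 698.97 i$)
$l{\left(x \right)} = -319 + x$ ($l{\left(x \right)} = 8 + \left(\left(x - 204\right) - 123\right) = 8 + \left(\left(-204 + x\right) - 123\right) = 8 + \left(-327 + x\right) = -319 + x$)
$\frac{1}{l{\left(-886 \right)} + G} = \frac{1}{\left(-319 - 886\right) + i \sqrt{488563}} = \frac{1}{-1205 + i \sqrt{488563}}$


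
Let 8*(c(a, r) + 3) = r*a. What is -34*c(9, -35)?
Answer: 5763/4 ≈ 1440.8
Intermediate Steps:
c(a, r) = -3 + a*r/8 (c(a, r) = -3 + (r*a)/8 = -3 + (a*r)/8 = -3 + a*r/8)
-34*c(9, -35) = -34*(-3 + (1/8)*9*(-35)) = -34*(-3 - 315/8) = -34*(-339/8) = 5763/4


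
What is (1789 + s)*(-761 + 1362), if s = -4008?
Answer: -1333619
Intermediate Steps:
(1789 + s)*(-761 + 1362) = (1789 - 4008)*(-761 + 1362) = -2219*601 = -1333619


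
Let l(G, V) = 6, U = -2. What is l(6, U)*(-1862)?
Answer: -11172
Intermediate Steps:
l(6, U)*(-1862) = 6*(-1862) = -11172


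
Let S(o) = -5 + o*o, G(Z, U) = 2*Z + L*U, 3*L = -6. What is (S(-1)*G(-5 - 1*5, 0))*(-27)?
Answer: -2160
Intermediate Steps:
L = -2 (L = (⅓)*(-6) = -2)
G(Z, U) = -2*U + 2*Z (G(Z, U) = 2*Z - 2*U = -2*U + 2*Z)
S(o) = -5 + o²
(S(-1)*G(-5 - 1*5, 0))*(-27) = ((-5 + (-1)²)*(-2*0 + 2*(-5 - 1*5)))*(-27) = ((-5 + 1)*(0 + 2*(-5 - 5)))*(-27) = -4*(0 + 2*(-10))*(-27) = -4*(0 - 20)*(-27) = -4*(-20)*(-27) = 80*(-27) = -2160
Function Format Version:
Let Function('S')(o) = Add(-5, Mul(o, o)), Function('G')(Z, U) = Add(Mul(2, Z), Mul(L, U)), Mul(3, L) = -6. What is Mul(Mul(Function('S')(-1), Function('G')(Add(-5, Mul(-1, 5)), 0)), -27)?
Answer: -2160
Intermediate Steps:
L = -2 (L = Mul(Rational(1, 3), -6) = -2)
Function('G')(Z, U) = Add(Mul(-2, U), Mul(2, Z)) (Function('G')(Z, U) = Add(Mul(2, Z), Mul(-2, U)) = Add(Mul(-2, U), Mul(2, Z)))
Function('S')(o) = Add(-5, Pow(o, 2))
Mul(Mul(Function('S')(-1), Function('G')(Add(-5, Mul(-1, 5)), 0)), -27) = Mul(Mul(Add(-5, Pow(-1, 2)), Add(Mul(-2, 0), Mul(2, Add(-5, Mul(-1, 5))))), -27) = Mul(Mul(Add(-5, 1), Add(0, Mul(2, Add(-5, -5)))), -27) = Mul(Mul(-4, Add(0, Mul(2, -10))), -27) = Mul(Mul(-4, Add(0, -20)), -27) = Mul(Mul(-4, -20), -27) = Mul(80, -27) = -2160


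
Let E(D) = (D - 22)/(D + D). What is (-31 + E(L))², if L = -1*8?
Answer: 54289/64 ≈ 848.27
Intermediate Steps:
L = -8
E(D) = (-22 + D)/(2*D) (E(D) = (-22 + D)/((2*D)) = (-22 + D)*(1/(2*D)) = (-22 + D)/(2*D))
(-31 + E(L))² = (-31 + (½)*(-22 - 8)/(-8))² = (-31 + (½)*(-⅛)*(-30))² = (-31 + 15/8)² = (-233/8)² = 54289/64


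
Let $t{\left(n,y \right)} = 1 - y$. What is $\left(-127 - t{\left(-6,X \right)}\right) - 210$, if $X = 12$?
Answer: $-326$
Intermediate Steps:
$\left(-127 - t{\left(-6,X \right)}\right) - 210 = \left(-127 - \left(1 - 12\right)\right) - 210 = \left(-127 - -11\right) - 210 = \left(-127 + 11\right) - 210 = -116 - 210 = -326$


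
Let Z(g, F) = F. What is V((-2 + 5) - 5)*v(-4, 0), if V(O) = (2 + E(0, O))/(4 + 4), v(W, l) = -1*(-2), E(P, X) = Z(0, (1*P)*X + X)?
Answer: 0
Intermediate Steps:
E(P, X) = X + P*X (E(P, X) = (1*P)*X + X = P*X + X = X + P*X)
v(W, l) = 2
V(O) = ¼ + O/8 (V(O) = (2 + O*(1 + 0))/(4 + 4) = (2 + O*1)/8 = (2 + O)*(⅛) = ¼ + O/8)
V((-2 + 5) - 5)*v(-4, 0) = (¼ + ((-2 + 5) - 5)/8)*2 = (¼ + (3 - 5)/8)*2 = (¼ + (⅛)*(-2))*2 = (¼ - ¼)*2 = 0*2 = 0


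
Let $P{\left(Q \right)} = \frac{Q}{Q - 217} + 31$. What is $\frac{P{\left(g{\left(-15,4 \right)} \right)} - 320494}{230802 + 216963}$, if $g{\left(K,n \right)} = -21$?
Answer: $- \frac{3631913}{5074670} \approx -0.71569$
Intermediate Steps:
$P{\left(Q \right)} = 31 + \frac{Q}{-217 + Q}$ ($P{\left(Q \right)} = \frac{Q}{-217 + Q} + 31 = 31 + \frac{Q}{-217 + Q}$)
$\frac{P{\left(g{\left(-15,4 \right)} \right)} - 320494}{230802 + 216963} = \frac{\frac{-6727 + 32 \left(-21\right)}{-217 - 21} - 320494}{230802 + 216963} = \frac{\frac{-6727 - 672}{-238} - 320494}{447765} = \left(\left(- \frac{1}{238}\right) \left(-7399\right) - 320494\right) \frac{1}{447765} = \left(\frac{1057}{34} - 320494\right) \frac{1}{447765} = \left(- \frac{10895739}{34}\right) \frac{1}{447765} = - \frac{3631913}{5074670}$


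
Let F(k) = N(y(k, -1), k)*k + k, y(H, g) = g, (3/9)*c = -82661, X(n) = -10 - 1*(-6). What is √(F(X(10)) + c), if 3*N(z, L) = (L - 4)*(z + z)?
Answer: 5*I*√89283/3 ≈ 498.0*I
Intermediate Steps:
X(n) = -4 (X(n) = -10 + 6 = -4)
c = -247983 (c = 3*(-82661) = -247983)
N(z, L) = 2*z*(-4 + L)/3 (N(z, L) = ((L - 4)*(z + z))/3 = ((-4 + L)*(2*z))/3 = (2*z*(-4 + L))/3 = 2*z*(-4 + L)/3)
F(k) = k + k*(8/3 - 2*k/3) (F(k) = ((⅔)*(-1)*(-4 + k))*k + k = (8/3 - 2*k/3)*k + k = k*(8/3 - 2*k/3) + k = k + k*(8/3 - 2*k/3))
√(F(X(10)) + c) = √((⅓)*(-4)*(11 - 2*(-4)) - 247983) = √((⅓)*(-4)*(11 + 8) - 247983) = √((⅓)*(-4)*19 - 247983) = √(-76/3 - 247983) = √(-744025/3) = 5*I*√89283/3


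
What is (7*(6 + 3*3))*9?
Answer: 945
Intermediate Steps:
(7*(6 + 3*3))*9 = (7*(6 + 9))*9 = (7*15)*9 = 105*9 = 945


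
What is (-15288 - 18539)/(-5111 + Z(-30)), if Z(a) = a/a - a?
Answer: 33827/5080 ≈ 6.6589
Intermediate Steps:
Z(a) = 1 - a
(-15288 - 18539)/(-5111 + Z(-30)) = (-15288 - 18539)/(-5111 + (1 - 1*(-30))) = -33827/(-5111 + (1 + 30)) = -33827/(-5111 + 31) = -33827/(-5080) = -33827*(-1/5080) = 33827/5080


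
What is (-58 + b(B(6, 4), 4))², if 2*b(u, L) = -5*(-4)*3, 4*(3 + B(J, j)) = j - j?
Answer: 784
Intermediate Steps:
B(J, j) = -3 (B(J, j) = -3 + (j - j)/4 = -3 + (¼)*0 = -3 + 0 = -3)
b(u, L) = 30 (b(u, L) = (-5*(-4)*3)/2 = (20*3)/2 = (½)*60 = 30)
(-58 + b(B(6, 4), 4))² = (-58 + 30)² = (-28)² = 784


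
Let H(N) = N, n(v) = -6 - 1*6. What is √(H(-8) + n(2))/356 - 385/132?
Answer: -35/12 + I*√5/178 ≈ -2.9167 + 0.012562*I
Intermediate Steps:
n(v) = -12 (n(v) = -6 - 6 = -12)
√(H(-8) + n(2))/356 - 385/132 = √(-8 - 12)/356 - 385/132 = √(-20)*(1/356) - 385*1/132 = (2*I*√5)*(1/356) - 35/12 = I*√5/178 - 35/12 = -35/12 + I*√5/178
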